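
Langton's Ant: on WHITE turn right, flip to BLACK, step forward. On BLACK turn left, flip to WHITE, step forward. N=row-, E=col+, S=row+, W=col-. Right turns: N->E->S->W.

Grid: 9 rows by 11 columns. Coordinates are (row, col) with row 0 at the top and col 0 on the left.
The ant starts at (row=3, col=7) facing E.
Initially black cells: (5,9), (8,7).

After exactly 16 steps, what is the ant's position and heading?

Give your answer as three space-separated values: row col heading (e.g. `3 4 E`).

Answer: 3 7 E

Derivation:
Step 1: on WHITE (3,7): turn R to S, flip to black, move to (4,7). |black|=3
Step 2: on WHITE (4,7): turn R to W, flip to black, move to (4,6). |black|=4
Step 3: on WHITE (4,6): turn R to N, flip to black, move to (3,6). |black|=5
Step 4: on WHITE (3,6): turn R to E, flip to black, move to (3,7). |black|=6
Step 5: on BLACK (3,7): turn L to N, flip to white, move to (2,7). |black|=5
Step 6: on WHITE (2,7): turn R to E, flip to black, move to (2,8). |black|=6
Step 7: on WHITE (2,8): turn R to S, flip to black, move to (3,8). |black|=7
Step 8: on WHITE (3,8): turn R to W, flip to black, move to (3,7). |black|=8
Step 9: on WHITE (3,7): turn R to N, flip to black, move to (2,7). |black|=9
Step 10: on BLACK (2,7): turn L to W, flip to white, move to (2,6). |black|=8
Step 11: on WHITE (2,6): turn R to N, flip to black, move to (1,6). |black|=9
Step 12: on WHITE (1,6): turn R to E, flip to black, move to (1,7). |black|=10
Step 13: on WHITE (1,7): turn R to S, flip to black, move to (2,7). |black|=11
Step 14: on WHITE (2,7): turn R to W, flip to black, move to (2,6). |black|=12
Step 15: on BLACK (2,6): turn L to S, flip to white, move to (3,6). |black|=11
Step 16: on BLACK (3,6): turn L to E, flip to white, move to (3,7). |black|=10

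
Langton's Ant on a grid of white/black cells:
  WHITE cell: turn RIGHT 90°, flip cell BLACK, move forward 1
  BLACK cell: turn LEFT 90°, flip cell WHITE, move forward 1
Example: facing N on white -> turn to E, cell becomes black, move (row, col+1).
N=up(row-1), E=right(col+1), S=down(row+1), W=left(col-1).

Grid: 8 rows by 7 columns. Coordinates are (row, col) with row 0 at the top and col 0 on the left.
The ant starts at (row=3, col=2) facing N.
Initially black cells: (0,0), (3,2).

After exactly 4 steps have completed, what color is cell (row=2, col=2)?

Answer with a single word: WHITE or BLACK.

Step 1: on BLACK (3,2): turn L to W, flip to white, move to (3,1). |black|=1
Step 2: on WHITE (3,1): turn R to N, flip to black, move to (2,1). |black|=2
Step 3: on WHITE (2,1): turn R to E, flip to black, move to (2,2). |black|=3
Step 4: on WHITE (2,2): turn R to S, flip to black, move to (3,2). |black|=4

Answer: BLACK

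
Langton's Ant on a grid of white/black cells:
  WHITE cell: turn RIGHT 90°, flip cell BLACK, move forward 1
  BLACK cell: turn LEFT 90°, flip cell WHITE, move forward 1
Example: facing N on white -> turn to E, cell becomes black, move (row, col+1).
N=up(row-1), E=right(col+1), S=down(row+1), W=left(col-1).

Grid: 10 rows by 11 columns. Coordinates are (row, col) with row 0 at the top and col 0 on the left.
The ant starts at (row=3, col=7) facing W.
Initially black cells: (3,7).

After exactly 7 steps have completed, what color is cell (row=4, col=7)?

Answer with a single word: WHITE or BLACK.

Answer: WHITE

Derivation:
Step 1: on BLACK (3,7): turn L to S, flip to white, move to (4,7). |black|=0
Step 2: on WHITE (4,7): turn R to W, flip to black, move to (4,6). |black|=1
Step 3: on WHITE (4,6): turn R to N, flip to black, move to (3,6). |black|=2
Step 4: on WHITE (3,6): turn R to E, flip to black, move to (3,7). |black|=3
Step 5: on WHITE (3,7): turn R to S, flip to black, move to (4,7). |black|=4
Step 6: on BLACK (4,7): turn L to E, flip to white, move to (4,8). |black|=3
Step 7: on WHITE (4,8): turn R to S, flip to black, move to (5,8). |black|=4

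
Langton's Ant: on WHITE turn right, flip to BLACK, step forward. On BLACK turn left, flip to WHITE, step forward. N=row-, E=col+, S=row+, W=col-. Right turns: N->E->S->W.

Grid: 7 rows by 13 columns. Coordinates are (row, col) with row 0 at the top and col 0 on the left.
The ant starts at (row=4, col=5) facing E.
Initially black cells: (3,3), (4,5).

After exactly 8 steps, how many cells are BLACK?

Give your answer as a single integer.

Answer: 6

Derivation:
Step 1: on BLACK (4,5): turn L to N, flip to white, move to (3,5). |black|=1
Step 2: on WHITE (3,5): turn R to E, flip to black, move to (3,6). |black|=2
Step 3: on WHITE (3,6): turn R to S, flip to black, move to (4,6). |black|=3
Step 4: on WHITE (4,6): turn R to W, flip to black, move to (4,5). |black|=4
Step 5: on WHITE (4,5): turn R to N, flip to black, move to (3,5). |black|=5
Step 6: on BLACK (3,5): turn L to W, flip to white, move to (3,4). |black|=4
Step 7: on WHITE (3,4): turn R to N, flip to black, move to (2,4). |black|=5
Step 8: on WHITE (2,4): turn R to E, flip to black, move to (2,5). |black|=6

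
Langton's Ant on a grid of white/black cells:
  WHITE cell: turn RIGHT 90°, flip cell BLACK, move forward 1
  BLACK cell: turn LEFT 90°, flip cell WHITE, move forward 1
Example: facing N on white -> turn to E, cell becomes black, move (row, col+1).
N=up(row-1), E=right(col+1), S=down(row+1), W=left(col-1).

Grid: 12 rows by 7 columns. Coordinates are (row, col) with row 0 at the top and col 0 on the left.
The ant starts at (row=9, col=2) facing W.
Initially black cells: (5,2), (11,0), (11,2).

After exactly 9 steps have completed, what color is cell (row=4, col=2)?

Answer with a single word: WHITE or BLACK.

Answer: WHITE

Derivation:
Step 1: on WHITE (9,2): turn R to N, flip to black, move to (8,2). |black|=4
Step 2: on WHITE (8,2): turn R to E, flip to black, move to (8,3). |black|=5
Step 3: on WHITE (8,3): turn R to S, flip to black, move to (9,3). |black|=6
Step 4: on WHITE (9,3): turn R to W, flip to black, move to (9,2). |black|=7
Step 5: on BLACK (9,2): turn L to S, flip to white, move to (10,2). |black|=6
Step 6: on WHITE (10,2): turn R to W, flip to black, move to (10,1). |black|=7
Step 7: on WHITE (10,1): turn R to N, flip to black, move to (9,1). |black|=8
Step 8: on WHITE (9,1): turn R to E, flip to black, move to (9,2). |black|=9
Step 9: on WHITE (9,2): turn R to S, flip to black, move to (10,2). |black|=10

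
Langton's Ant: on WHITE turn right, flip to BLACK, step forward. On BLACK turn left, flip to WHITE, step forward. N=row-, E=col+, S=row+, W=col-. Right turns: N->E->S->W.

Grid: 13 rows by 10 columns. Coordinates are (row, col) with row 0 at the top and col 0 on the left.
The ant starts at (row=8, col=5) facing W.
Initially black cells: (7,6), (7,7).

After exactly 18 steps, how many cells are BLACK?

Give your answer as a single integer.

Answer: 8

Derivation:
Step 1: on WHITE (8,5): turn R to N, flip to black, move to (7,5). |black|=3
Step 2: on WHITE (7,5): turn R to E, flip to black, move to (7,6). |black|=4
Step 3: on BLACK (7,6): turn L to N, flip to white, move to (6,6). |black|=3
Step 4: on WHITE (6,6): turn R to E, flip to black, move to (6,7). |black|=4
Step 5: on WHITE (6,7): turn R to S, flip to black, move to (7,7). |black|=5
Step 6: on BLACK (7,7): turn L to E, flip to white, move to (7,8). |black|=4
Step 7: on WHITE (7,8): turn R to S, flip to black, move to (8,8). |black|=5
Step 8: on WHITE (8,8): turn R to W, flip to black, move to (8,7). |black|=6
Step 9: on WHITE (8,7): turn R to N, flip to black, move to (7,7). |black|=7
Step 10: on WHITE (7,7): turn R to E, flip to black, move to (7,8). |black|=8
Step 11: on BLACK (7,8): turn L to N, flip to white, move to (6,8). |black|=7
Step 12: on WHITE (6,8): turn R to E, flip to black, move to (6,9). |black|=8
Step 13: on WHITE (6,9): turn R to S, flip to black, move to (7,9). |black|=9
Step 14: on WHITE (7,9): turn R to W, flip to black, move to (7,8). |black|=10
Step 15: on WHITE (7,8): turn R to N, flip to black, move to (6,8). |black|=11
Step 16: on BLACK (6,8): turn L to W, flip to white, move to (6,7). |black|=10
Step 17: on BLACK (6,7): turn L to S, flip to white, move to (7,7). |black|=9
Step 18: on BLACK (7,7): turn L to E, flip to white, move to (7,8). |black|=8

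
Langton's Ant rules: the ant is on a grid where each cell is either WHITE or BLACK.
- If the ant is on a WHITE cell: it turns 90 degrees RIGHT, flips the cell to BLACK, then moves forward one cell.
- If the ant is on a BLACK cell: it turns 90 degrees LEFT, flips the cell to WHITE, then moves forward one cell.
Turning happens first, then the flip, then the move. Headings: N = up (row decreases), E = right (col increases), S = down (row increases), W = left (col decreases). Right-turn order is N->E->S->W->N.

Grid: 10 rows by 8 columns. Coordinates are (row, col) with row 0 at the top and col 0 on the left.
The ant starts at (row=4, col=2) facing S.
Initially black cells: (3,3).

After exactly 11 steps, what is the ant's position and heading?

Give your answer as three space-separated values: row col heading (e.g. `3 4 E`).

Answer: 3 2 W

Derivation:
Step 1: on WHITE (4,2): turn R to W, flip to black, move to (4,1). |black|=2
Step 2: on WHITE (4,1): turn R to N, flip to black, move to (3,1). |black|=3
Step 3: on WHITE (3,1): turn R to E, flip to black, move to (3,2). |black|=4
Step 4: on WHITE (3,2): turn R to S, flip to black, move to (4,2). |black|=5
Step 5: on BLACK (4,2): turn L to E, flip to white, move to (4,3). |black|=4
Step 6: on WHITE (4,3): turn R to S, flip to black, move to (5,3). |black|=5
Step 7: on WHITE (5,3): turn R to W, flip to black, move to (5,2). |black|=6
Step 8: on WHITE (5,2): turn R to N, flip to black, move to (4,2). |black|=7
Step 9: on WHITE (4,2): turn R to E, flip to black, move to (4,3). |black|=8
Step 10: on BLACK (4,3): turn L to N, flip to white, move to (3,3). |black|=7
Step 11: on BLACK (3,3): turn L to W, flip to white, move to (3,2). |black|=6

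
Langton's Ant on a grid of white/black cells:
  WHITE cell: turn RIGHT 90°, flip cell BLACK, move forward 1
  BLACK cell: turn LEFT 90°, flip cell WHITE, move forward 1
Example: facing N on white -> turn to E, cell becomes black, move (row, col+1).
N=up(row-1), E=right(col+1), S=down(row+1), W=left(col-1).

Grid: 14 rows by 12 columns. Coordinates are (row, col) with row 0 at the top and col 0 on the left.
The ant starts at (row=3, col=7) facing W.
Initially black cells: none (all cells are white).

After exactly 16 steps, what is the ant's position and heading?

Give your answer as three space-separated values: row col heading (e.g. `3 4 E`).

Answer: 3 7 W

Derivation:
Step 1: on WHITE (3,7): turn R to N, flip to black, move to (2,7). |black|=1
Step 2: on WHITE (2,7): turn R to E, flip to black, move to (2,8). |black|=2
Step 3: on WHITE (2,8): turn R to S, flip to black, move to (3,8). |black|=3
Step 4: on WHITE (3,8): turn R to W, flip to black, move to (3,7). |black|=4
Step 5: on BLACK (3,7): turn L to S, flip to white, move to (4,7). |black|=3
Step 6: on WHITE (4,7): turn R to W, flip to black, move to (4,6). |black|=4
Step 7: on WHITE (4,6): turn R to N, flip to black, move to (3,6). |black|=5
Step 8: on WHITE (3,6): turn R to E, flip to black, move to (3,7). |black|=6
Step 9: on WHITE (3,7): turn R to S, flip to black, move to (4,7). |black|=7
Step 10: on BLACK (4,7): turn L to E, flip to white, move to (4,8). |black|=6
Step 11: on WHITE (4,8): turn R to S, flip to black, move to (5,8). |black|=7
Step 12: on WHITE (5,8): turn R to W, flip to black, move to (5,7). |black|=8
Step 13: on WHITE (5,7): turn R to N, flip to black, move to (4,7). |black|=9
Step 14: on WHITE (4,7): turn R to E, flip to black, move to (4,8). |black|=10
Step 15: on BLACK (4,8): turn L to N, flip to white, move to (3,8). |black|=9
Step 16: on BLACK (3,8): turn L to W, flip to white, move to (3,7). |black|=8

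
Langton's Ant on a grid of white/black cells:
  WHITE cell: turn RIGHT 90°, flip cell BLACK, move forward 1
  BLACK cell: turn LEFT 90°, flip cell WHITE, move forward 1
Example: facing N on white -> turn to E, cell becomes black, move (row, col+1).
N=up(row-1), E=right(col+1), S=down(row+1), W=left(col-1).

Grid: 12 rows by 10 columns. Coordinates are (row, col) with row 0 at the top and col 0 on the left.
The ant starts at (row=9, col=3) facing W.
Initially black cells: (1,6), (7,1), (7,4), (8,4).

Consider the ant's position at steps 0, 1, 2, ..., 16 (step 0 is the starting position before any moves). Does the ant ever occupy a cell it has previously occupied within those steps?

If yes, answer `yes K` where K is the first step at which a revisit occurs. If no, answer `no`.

Step 1: on WHITE (9,3): turn R to N, flip to black, move to (8,3). |black|=5 — new cell
Step 2: on WHITE (8,3): turn R to E, flip to black, move to (8,4). |black|=6 — new cell
Step 3: on BLACK (8,4): turn L to N, flip to white, move to (7,4). |black|=5 — new cell
Step 4: on BLACK (7,4): turn L to W, flip to white, move to (7,3). |black|=4 — new cell
Step 5: on WHITE (7,3): turn R to N, flip to black, move to (6,3). |black|=5 — new cell
Step 6: on WHITE (6,3): turn R to E, flip to black, move to (6,4). |black|=6 — new cell
Step 7: on WHITE (6,4): turn R to S, flip to black, move to (7,4). |black|=7 — REVISIT

Answer: yes 7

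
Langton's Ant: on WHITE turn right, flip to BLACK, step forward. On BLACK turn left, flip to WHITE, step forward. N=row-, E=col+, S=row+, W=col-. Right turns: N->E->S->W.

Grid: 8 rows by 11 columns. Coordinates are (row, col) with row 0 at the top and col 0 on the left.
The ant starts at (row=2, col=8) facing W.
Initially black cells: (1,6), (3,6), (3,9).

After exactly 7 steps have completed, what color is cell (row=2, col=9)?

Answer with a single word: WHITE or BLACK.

Answer: BLACK

Derivation:
Step 1: on WHITE (2,8): turn R to N, flip to black, move to (1,8). |black|=4
Step 2: on WHITE (1,8): turn R to E, flip to black, move to (1,9). |black|=5
Step 3: on WHITE (1,9): turn R to S, flip to black, move to (2,9). |black|=6
Step 4: on WHITE (2,9): turn R to W, flip to black, move to (2,8). |black|=7
Step 5: on BLACK (2,8): turn L to S, flip to white, move to (3,8). |black|=6
Step 6: on WHITE (3,8): turn R to W, flip to black, move to (3,7). |black|=7
Step 7: on WHITE (3,7): turn R to N, flip to black, move to (2,7). |black|=8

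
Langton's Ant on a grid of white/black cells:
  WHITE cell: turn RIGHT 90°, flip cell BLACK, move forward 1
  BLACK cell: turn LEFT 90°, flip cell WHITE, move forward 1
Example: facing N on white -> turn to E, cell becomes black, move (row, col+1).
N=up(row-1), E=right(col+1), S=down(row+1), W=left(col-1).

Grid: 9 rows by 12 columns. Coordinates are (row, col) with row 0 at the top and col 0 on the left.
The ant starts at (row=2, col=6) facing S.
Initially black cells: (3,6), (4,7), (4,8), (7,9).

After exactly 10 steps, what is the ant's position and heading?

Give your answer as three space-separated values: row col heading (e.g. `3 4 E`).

Answer: 3 5 N

Derivation:
Step 1: on WHITE (2,6): turn R to W, flip to black, move to (2,5). |black|=5
Step 2: on WHITE (2,5): turn R to N, flip to black, move to (1,5). |black|=6
Step 3: on WHITE (1,5): turn R to E, flip to black, move to (1,6). |black|=7
Step 4: on WHITE (1,6): turn R to S, flip to black, move to (2,6). |black|=8
Step 5: on BLACK (2,6): turn L to E, flip to white, move to (2,7). |black|=7
Step 6: on WHITE (2,7): turn R to S, flip to black, move to (3,7). |black|=8
Step 7: on WHITE (3,7): turn R to W, flip to black, move to (3,6). |black|=9
Step 8: on BLACK (3,6): turn L to S, flip to white, move to (4,6). |black|=8
Step 9: on WHITE (4,6): turn R to W, flip to black, move to (4,5). |black|=9
Step 10: on WHITE (4,5): turn R to N, flip to black, move to (3,5). |black|=10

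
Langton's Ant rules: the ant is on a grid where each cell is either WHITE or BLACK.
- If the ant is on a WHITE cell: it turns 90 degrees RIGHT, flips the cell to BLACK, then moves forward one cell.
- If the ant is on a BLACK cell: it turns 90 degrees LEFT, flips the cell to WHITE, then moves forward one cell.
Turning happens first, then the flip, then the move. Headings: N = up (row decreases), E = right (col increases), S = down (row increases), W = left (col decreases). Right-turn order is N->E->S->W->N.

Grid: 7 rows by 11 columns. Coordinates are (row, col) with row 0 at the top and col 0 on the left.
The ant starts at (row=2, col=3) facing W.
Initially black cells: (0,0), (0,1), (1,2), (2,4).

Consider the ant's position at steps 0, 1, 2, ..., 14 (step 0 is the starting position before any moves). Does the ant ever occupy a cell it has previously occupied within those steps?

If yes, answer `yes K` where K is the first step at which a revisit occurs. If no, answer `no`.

Answer: yes 7

Derivation:
Step 1: on WHITE (2,3): turn R to N, flip to black, move to (1,3). |black|=5 — new cell
Step 2: on WHITE (1,3): turn R to E, flip to black, move to (1,4). |black|=6 — new cell
Step 3: on WHITE (1,4): turn R to S, flip to black, move to (2,4). |black|=7 — new cell
Step 4: on BLACK (2,4): turn L to E, flip to white, move to (2,5). |black|=6 — new cell
Step 5: on WHITE (2,5): turn R to S, flip to black, move to (3,5). |black|=7 — new cell
Step 6: on WHITE (3,5): turn R to W, flip to black, move to (3,4). |black|=8 — new cell
Step 7: on WHITE (3,4): turn R to N, flip to black, move to (2,4). |black|=9 — REVISIT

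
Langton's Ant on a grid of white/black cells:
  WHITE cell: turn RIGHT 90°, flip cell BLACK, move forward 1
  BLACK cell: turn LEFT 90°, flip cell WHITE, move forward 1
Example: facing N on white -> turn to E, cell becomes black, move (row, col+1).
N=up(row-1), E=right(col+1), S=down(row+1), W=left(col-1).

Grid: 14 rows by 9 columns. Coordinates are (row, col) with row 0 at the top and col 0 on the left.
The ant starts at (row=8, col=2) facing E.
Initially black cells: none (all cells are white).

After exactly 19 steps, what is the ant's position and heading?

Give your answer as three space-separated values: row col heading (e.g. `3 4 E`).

Answer: 6 1 N

Derivation:
Step 1: on WHITE (8,2): turn R to S, flip to black, move to (9,2). |black|=1
Step 2: on WHITE (9,2): turn R to W, flip to black, move to (9,1). |black|=2
Step 3: on WHITE (9,1): turn R to N, flip to black, move to (8,1). |black|=3
Step 4: on WHITE (8,1): turn R to E, flip to black, move to (8,2). |black|=4
Step 5: on BLACK (8,2): turn L to N, flip to white, move to (7,2). |black|=3
Step 6: on WHITE (7,2): turn R to E, flip to black, move to (7,3). |black|=4
Step 7: on WHITE (7,3): turn R to S, flip to black, move to (8,3). |black|=5
Step 8: on WHITE (8,3): turn R to W, flip to black, move to (8,2). |black|=6
Step 9: on WHITE (8,2): turn R to N, flip to black, move to (7,2). |black|=7
Step 10: on BLACK (7,2): turn L to W, flip to white, move to (7,1). |black|=6
Step 11: on WHITE (7,1): turn R to N, flip to black, move to (6,1). |black|=7
Step 12: on WHITE (6,1): turn R to E, flip to black, move to (6,2). |black|=8
Step 13: on WHITE (6,2): turn R to S, flip to black, move to (7,2). |black|=9
Step 14: on WHITE (7,2): turn R to W, flip to black, move to (7,1). |black|=10
Step 15: on BLACK (7,1): turn L to S, flip to white, move to (8,1). |black|=9
Step 16: on BLACK (8,1): turn L to E, flip to white, move to (8,2). |black|=8
Step 17: on BLACK (8,2): turn L to N, flip to white, move to (7,2). |black|=7
Step 18: on BLACK (7,2): turn L to W, flip to white, move to (7,1). |black|=6
Step 19: on WHITE (7,1): turn R to N, flip to black, move to (6,1). |black|=7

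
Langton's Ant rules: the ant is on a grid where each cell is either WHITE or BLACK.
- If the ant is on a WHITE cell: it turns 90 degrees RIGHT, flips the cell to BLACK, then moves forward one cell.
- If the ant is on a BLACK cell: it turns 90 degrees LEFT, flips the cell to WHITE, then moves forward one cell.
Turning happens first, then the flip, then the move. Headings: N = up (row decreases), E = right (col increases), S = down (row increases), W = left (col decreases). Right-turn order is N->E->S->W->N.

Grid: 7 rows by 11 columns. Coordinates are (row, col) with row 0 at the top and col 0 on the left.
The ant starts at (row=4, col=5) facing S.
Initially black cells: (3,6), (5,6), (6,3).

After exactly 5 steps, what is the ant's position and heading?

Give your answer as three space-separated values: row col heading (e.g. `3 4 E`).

Answer: 4 6 E

Derivation:
Step 1: on WHITE (4,5): turn R to W, flip to black, move to (4,4). |black|=4
Step 2: on WHITE (4,4): turn R to N, flip to black, move to (3,4). |black|=5
Step 3: on WHITE (3,4): turn R to E, flip to black, move to (3,5). |black|=6
Step 4: on WHITE (3,5): turn R to S, flip to black, move to (4,5). |black|=7
Step 5: on BLACK (4,5): turn L to E, flip to white, move to (4,6). |black|=6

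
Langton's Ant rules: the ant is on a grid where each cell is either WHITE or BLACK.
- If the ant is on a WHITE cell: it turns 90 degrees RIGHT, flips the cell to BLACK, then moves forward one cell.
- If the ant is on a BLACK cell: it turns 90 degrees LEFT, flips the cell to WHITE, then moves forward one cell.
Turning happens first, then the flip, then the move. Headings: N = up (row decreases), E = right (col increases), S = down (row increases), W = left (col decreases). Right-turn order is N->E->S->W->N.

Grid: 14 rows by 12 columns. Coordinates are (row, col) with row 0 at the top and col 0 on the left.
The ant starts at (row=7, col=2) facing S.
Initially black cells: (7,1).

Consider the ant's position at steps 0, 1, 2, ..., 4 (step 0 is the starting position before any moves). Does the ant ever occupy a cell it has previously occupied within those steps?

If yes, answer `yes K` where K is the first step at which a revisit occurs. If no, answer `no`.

Step 1: on WHITE (7,2): turn R to W, flip to black, move to (7,1). |black|=2 — new cell
Step 2: on BLACK (7,1): turn L to S, flip to white, move to (8,1). |black|=1 — new cell
Step 3: on WHITE (8,1): turn R to W, flip to black, move to (8,0). |black|=2 — new cell
Step 4: on WHITE (8,0): turn R to N, flip to black, move to (7,0). |black|=3 — new cell
No revisit within 4 steps.

Answer: no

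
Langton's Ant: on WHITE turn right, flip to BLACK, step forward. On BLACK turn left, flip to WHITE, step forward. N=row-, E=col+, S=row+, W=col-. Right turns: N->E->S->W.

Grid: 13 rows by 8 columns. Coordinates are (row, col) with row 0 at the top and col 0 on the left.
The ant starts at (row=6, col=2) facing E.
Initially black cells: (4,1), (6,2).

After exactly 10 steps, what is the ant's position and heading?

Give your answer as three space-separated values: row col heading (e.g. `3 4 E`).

Answer: 3 1 E

Derivation:
Step 1: on BLACK (6,2): turn L to N, flip to white, move to (5,2). |black|=1
Step 2: on WHITE (5,2): turn R to E, flip to black, move to (5,3). |black|=2
Step 3: on WHITE (5,3): turn R to S, flip to black, move to (6,3). |black|=3
Step 4: on WHITE (6,3): turn R to W, flip to black, move to (6,2). |black|=4
Step 5: on WHITE (6,2): turn R to N, flip to black, move to (5,2). |black|=5
Step 6: on BLACK (5,2): turn L to W, flip to white, move to (5,1). |black|=4
Step 7: on WHITE (5,1): turn R to N, flip to black, move to (4,1). |black|=5
Step 8: on BLACK (4,1): turn L to W, flip to white, move to (4,0). |black|=4
Step 9: on WHITE (4,0): turn R to N, flip to black, move to (3,0). |black|=5
Step 10: on WHITE (3,0): turn R to E, flip to black, move to (3,1). |black|=6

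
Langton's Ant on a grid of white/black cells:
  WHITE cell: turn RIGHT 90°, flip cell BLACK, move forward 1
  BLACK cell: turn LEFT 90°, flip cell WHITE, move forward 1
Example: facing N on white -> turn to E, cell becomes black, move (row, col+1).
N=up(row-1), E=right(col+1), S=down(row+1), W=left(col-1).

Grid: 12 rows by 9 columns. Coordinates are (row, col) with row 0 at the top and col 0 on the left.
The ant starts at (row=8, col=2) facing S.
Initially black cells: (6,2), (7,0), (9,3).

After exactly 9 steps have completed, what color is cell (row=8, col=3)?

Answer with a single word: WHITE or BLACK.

Step 1: on WHITE (8,2): turn R to W, flip to black, move to (8,1). |black|=4
Step 2: on WHITE (8,1): turn R to N, flip to black, move to (7,1). |black|=5
Step 3: on WHITE (7,1): turn R to E, flip to black, move to (7,2). |black|=6
Step 4: on WHITE (7,2): turn R to S, flip to black, move to (8,2). |black|=7
Step 5: on BLACK (8,2): turn L to E, flip to white, move to (8,3). |black|=6
Step 6: on WHITE (8,3): turn R to S, flip to black, move to (9,3). |black|=7
Step 7: on BLACK (9,3): turn L to E, flip to white, move to (9,4). |black|=6
Step 8: on WHITE (9,4): turn R to S, flip to black, move to (10,4). |black|=7
Step 9: on WHITE (10,4): turn R to W, flip to black, move to (10,3). |black|=8

Answer: BLACK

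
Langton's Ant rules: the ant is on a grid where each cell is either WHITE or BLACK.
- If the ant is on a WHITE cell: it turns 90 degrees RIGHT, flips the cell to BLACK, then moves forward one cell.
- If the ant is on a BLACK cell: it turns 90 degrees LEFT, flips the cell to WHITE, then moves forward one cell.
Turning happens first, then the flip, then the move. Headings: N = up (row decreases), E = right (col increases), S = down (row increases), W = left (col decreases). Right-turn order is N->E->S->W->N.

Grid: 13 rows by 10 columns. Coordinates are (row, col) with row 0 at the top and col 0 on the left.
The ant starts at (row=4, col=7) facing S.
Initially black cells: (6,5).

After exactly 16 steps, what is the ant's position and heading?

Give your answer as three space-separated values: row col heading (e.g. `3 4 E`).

Step 1: on WHITE (4,7): turn R to W, flip to black, move to (4,6). |black|=2
Step 2: on WHITE (4,6): turn R to N, flip to black, move to (3,6). |black|=3
Step 3: on WHITE (3,6): turn R to E, flip to black, move to (3,7). |black|=4
Step 4: on WHITE (3,7): turn R to S, flip to black, move to (4,7). |black|=5
Step 5: on BLACK (4,7): turn L to E, flip to white, move to (4,8). |black|=4
Step 6: on WHITE (4,8): turn R to S, flip to black, move to (5,8). |black|=5
Step 7: on WHITE (5,8): turn R to W, flip to black, move to (5,7). |black|=6
Step 8: on WHITE (5,7): turn R to N, flip to black, move to (4,7). |black|=7
Step 9: on WHITE (4,7): turn R to E, flip to black, move to (4,8). |black|=8
Step 10: on BLACK (4,8): turn L to N, flip to white, move to (3,8). |black|=7
Step 11: on WHITE (3,8): turn R to E, flip to black, move to (3,9). |black|=8
Step 12: on WHITE (3,9): turn R to S, flip to black, move to (4,9). |black|=9
Step 13: on WHITE (4,9): turn R to W, flip to black, move to (4,8). |black|=10
Step 14: on WHITE (4,8): turn R to N, flip to black, move to (3,8). |black|=11
Step 15: on BLACK (3,8): turn L to W, flip to white, move to (3,7). |black|=10
Step 16: on BLACK (3,7): turn L to S, flip to white, move to (4,7). |black|=9

Answer: 4 7 S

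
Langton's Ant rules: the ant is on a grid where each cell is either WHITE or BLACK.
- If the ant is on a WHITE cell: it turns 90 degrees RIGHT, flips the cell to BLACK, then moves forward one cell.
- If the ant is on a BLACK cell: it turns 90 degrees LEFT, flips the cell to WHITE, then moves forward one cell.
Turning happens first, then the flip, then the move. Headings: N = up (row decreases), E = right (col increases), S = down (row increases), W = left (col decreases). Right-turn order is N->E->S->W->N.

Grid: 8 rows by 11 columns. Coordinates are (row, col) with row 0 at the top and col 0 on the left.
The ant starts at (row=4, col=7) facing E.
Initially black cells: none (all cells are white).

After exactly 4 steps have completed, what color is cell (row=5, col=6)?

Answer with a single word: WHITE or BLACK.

Step 1: on WHITE (4,7): turn R to S, flip to black, move to (5,7). |black|=1
Step 2: on WHITE (5,7): turn R to W, flip to black, move to (5,6). |black|=2
Step 3: on WHITE (5,6): turn R to N, flip to black, move to (4,6). |black|=3
Step 4: on WHITE (4,6): turn R to E, flip to black, move to (4,7). |black|=4

Answer: BLACK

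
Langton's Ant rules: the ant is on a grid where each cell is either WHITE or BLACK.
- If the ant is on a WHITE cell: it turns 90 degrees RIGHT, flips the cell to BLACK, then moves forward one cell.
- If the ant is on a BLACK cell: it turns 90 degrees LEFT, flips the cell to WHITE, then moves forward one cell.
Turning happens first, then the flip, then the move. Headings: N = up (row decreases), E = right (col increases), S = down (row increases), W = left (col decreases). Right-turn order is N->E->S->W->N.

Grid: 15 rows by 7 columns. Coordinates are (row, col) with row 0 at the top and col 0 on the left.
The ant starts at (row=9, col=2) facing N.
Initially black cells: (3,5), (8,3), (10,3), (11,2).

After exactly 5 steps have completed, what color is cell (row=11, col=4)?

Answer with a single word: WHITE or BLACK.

Answer: BLACK

Derivation:
Step 1: on WHITE (9,2): turn R to E, flip to black, move to (9,3). |black|=5
Step 2: on WHITE (9,3): turn R to S, flip to black, move to (10,3). |black|=6
Step 3: on BLACK (10,3): turn L to E, flip to white, move to (10,4). |black|=5
Step 4: on WHITE (10,4): turn R to S, flip to black, move to (11,4). |black|=6
Step 5: on WHITE (11,4): turn R to W, flip to black, move to (11,3). |black|=7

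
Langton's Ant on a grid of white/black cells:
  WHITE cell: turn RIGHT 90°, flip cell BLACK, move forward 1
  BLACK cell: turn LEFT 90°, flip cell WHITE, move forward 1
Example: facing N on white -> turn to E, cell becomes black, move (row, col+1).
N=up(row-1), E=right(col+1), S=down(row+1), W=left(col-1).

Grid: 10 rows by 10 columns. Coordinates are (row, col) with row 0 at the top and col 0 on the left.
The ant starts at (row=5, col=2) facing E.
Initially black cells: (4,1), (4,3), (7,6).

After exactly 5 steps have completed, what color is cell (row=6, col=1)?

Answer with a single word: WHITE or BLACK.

Answer: BLACK

Derivation:
Step 1: on WHITE (5,2): turn R to S, flip to black, move to (6,2). |black|=4
Step 2: on WHITE (6,2): turn R to W, flip to black, move to (6,1). |black|=5
Step 3: on WHITE (6,1): turn R to N, flip to black, move to (5,1). |black|=6
Step 4: on WHITE (5,1): turn R to E, flip to black, move to (5,2). |black|=7
Step 5: on BLACK (5,2): turn L to N, flip to white, move to (4,2). |black|=6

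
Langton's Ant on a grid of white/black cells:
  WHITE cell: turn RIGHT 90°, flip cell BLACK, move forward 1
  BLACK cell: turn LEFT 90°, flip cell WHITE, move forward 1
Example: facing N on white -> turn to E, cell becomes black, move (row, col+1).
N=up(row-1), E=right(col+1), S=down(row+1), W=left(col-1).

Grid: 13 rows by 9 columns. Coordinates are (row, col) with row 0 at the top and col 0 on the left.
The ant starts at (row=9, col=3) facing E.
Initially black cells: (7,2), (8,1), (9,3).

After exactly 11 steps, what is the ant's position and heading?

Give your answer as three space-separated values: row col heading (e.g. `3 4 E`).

Step 1: on BLACK (9,3): turn L to N, flip to white, move to (8,3). |black|=2
Step 2: on WHITE (8,3): turn R to E, flip to black, move to (8,4). |black|=3
Step 3: on WHITE (8,4): turn R to S, flip to black, move to (9,4). |black|=4
Step 4: on WHITE (9,4): turn R to W, flip to black, move to (9,3). |black|=5
Step 5: on WHITE (9,3): turn R to N, flip to black, move to (8,3). |black|=6
Step 6: on BLACK (8,3): turn L to W, flip to white, move to (8,2). |black|=5
Step 7: on WHITE (8,2): turn R to N, flip to black, move to (7,2). |black|=6
Step 8: on BLACK (7,2): turn L to W, flip to white, move to (7,1). |black|=5
Step 9: on WHITE (7,1): turn R to N, flip to black, move to (6,1). |black|=6
Step 10: on WHITE (6,1): turn R to E, flip to black, move to (6,2). |black|=7
Step 11: on WHITE (6,2): turn R to S, flip to black, move to (7,2). |black|=8

Answer: 7 2 S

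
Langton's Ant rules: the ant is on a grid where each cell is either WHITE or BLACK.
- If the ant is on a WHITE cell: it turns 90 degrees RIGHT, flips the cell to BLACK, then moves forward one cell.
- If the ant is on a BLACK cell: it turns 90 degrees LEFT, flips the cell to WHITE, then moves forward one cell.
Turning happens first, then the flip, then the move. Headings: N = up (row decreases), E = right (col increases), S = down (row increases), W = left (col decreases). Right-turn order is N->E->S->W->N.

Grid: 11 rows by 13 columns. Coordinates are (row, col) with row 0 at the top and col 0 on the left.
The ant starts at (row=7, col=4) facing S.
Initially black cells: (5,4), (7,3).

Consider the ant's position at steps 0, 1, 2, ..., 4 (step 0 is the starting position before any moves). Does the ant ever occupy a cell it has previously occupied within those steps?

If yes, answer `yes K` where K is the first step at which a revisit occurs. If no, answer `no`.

Step 1: on WHITE (7,4): turn R to W, flip to black, move to (7,3). |black|=3 — new cell
Step 2: on BLACK (7,3): turn L to S, flip to white, move to (8,3). |black|=2 — new cell
Step 3: on WHITE (8,3): turn R to W, flip to black, move to (8,2). |black|=3 — new cell
Step 4: on WHITE (8,2): turn R to N, flip to black, move to (7,2). |black|=4 — new cell
No revisit within 4 steps.

Answer: no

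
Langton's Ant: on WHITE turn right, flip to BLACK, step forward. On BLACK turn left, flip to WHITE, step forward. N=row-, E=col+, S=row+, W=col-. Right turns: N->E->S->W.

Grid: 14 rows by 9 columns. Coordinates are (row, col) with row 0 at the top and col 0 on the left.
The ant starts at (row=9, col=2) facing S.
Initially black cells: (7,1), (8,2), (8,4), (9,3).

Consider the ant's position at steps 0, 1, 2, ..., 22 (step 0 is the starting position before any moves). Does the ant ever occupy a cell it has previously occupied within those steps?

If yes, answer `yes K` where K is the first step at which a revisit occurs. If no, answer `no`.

Answer: yes 7

Derivation:
Step 1: on WHITE (9,2): turn R to W, flip to black, move to (9,1). |black|=5 — new cell
Step 2: on WHITE (9,1): turn R to N, flip to black, move to (8,1). |black|=6 — new cell
Step 3: on WHITE (8,1): turn R to E, flip to black, move to (8,2). |black|=7 — new cell
Step 4: on BLACK (8,2): turn L to N, flip to white, move to (7,2). |black|=6 — new cell
Step 5: on WHITE (7,2): turn R to E, flip to black, move to (7,3). |black|=7 — new cell
Step 6: on WHITE (7,3): turn R to S, flip to black, move to (8,3). |black|=8 — new cell
Step 7: on WHITE (8,3): turn R to W, flip to black, move to (8,2). |black|=9 — REVISIT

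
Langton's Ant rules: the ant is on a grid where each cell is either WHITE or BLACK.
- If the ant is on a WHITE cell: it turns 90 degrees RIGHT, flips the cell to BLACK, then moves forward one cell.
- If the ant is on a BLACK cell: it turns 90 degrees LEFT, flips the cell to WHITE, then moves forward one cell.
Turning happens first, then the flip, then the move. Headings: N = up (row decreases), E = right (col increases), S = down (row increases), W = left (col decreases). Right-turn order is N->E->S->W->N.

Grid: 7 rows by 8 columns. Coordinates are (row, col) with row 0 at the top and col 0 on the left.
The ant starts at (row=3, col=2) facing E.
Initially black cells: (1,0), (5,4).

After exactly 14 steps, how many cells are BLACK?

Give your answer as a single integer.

Step 1: on WHITE (3,2): turn R to S, flip to black, move to (4,2). |black|=3
Step 2: on WHITE (4,2): turn R to W, flip to black, move to (4,1). |black|=4
Step 3: on WHITE (4,1): turn R to N, flip to black, move to (3,1). |black|=5
Step 4: on WHITE (3,1): turn R to E, flip to black, move to (3,2). |black|=6
Step 5: on BLACK (3,2): turn L to N, flip to white, move to (2,2). |black|=5
Step 6: on WHITE (2,2): turn R to E, flip to black, move to (2,3). |black|=6
Step 7: on WHITE (2,3): turn R to S, flip to black, move to (3,3). |black|=7
Step 8: on WHITE (3,3): turn R to W, flip to black, move to (3,2). |black|=8
Step 9: on WHITE (3,2): turn R to N, flip to black, move to (2,2). |black|=9
Step 10: on BLACK (2,2): turn L to W, flip to white, move to (2,1). |black|=8
Step 11: on WHITE (2,1): turn R to N, flip to black, move to (1,1). |black|=9
Step 12: on WHITE (1,1): turn R to E, flip to black, move to (1,2). |black|=10
Step 13: on WHITE (1,2): turn R to S, flip to black, move to (2,2). |black|=11
Step 14: on WHITE (2,2): turn R to W, flip to black, move to (2,1). |black|=12

Answer: 12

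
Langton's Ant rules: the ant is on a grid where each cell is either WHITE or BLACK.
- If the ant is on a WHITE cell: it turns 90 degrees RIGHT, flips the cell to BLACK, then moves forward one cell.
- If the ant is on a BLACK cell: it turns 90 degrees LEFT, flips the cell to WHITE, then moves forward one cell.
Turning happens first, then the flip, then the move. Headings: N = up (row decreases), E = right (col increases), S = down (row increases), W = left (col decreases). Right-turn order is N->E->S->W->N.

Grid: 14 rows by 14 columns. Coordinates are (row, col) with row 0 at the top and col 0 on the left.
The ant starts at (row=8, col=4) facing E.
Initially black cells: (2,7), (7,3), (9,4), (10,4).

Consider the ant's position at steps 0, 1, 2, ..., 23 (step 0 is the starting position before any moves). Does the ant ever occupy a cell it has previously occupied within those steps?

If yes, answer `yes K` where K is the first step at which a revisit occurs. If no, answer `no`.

Answer: yes 8

Derivation:
Step 1: on WHITE (8,4): turn R to S, flip to black, move to (9,4). |black|=5 — new cell
Step 2: on BLACK (9,4): turn L to E, flip to white, move to (9,5). |black|=4 — new cell
Step 3: on WHITE (9,5): turn R to S, flip to black, move to (10,5). |black|=5 — new cell
Step 4: on WHITE (10,5): turn R to W, flip to black, move to (10,4). |black|=6 — new cell
Step 5: on BLACK (10,4): turn L to S, flip to white, move to (11,4). |black|=5 — new cell
Step 6: on WHITE (11,4): turn R to W, flip to black, move to (11,3). |black|=6 — new cell
Step 7: on WHITE (11,3): turn R to N, flip to black, move to (10,3). |black|=7 — new cell
Step 8: on WHITE (10,3): turn R to E, flip to black, move to (10,4). |black|=8 — REVISIT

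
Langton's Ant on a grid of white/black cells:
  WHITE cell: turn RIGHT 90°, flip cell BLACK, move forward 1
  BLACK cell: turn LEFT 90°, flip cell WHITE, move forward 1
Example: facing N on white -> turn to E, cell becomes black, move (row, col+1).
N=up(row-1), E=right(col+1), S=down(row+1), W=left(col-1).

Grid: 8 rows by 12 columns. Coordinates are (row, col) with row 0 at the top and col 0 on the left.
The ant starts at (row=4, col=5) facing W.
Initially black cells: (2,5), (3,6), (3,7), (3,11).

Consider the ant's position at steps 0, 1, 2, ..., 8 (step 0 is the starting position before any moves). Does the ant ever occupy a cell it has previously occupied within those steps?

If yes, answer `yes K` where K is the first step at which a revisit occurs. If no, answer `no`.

Step 1: on WHITE (4,5): turn R to N, flip to black, move to (3,5). |black|=5 — new cell
Step 2: on WHITE (3,5): turn R to E, flip to black, move to (3,6). |black|=6 — new cell
Step 3: on BLACK (3,6): turn L to N, flip to white, move to (2,6). |black|=5 — new cell
Step 4: on WHITE (2,6): turn R to E, flip to black, move to (2,7). |black|=6 — new cell
Step 5: on WHITE (2,7): turn R to S, flip to black, move to (3,7). |black|=7 — new cell
Step 6: on BLACK (3,7): turn L to E, flip to white, move to (3,8). |black|=6 — new cell
Step 7: on WHITE (3,8): turn R to S, flip to black, move to (4,8). |black|=7 — new cell
Step 8: on WHITE (4,8): turn R to W, flip to black, move to (4,7). |black|=8 — new cell
No revisit within 8 steps.

Answer: no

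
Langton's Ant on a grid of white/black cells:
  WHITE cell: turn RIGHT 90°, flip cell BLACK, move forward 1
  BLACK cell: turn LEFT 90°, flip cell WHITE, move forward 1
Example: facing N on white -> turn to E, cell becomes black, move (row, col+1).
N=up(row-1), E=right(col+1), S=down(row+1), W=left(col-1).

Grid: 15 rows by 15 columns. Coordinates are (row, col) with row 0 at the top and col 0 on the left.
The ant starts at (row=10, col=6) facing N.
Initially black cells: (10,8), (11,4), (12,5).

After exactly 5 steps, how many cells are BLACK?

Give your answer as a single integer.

Step 1: on WHITE (10,6): turn R to E, flip to black, move to (10,7). |black|=4
Step 2: on WHITE (10,7): turn R to S, flip to black, move to (11,7). |black|=5
Step 3: on WHITE (11,7): turn R to W, flip to black, move to (11,6). |black|=6
Step 4: on WHITE (11,6): turn R to N, flip to black, move to (10,6). |black|=7
Step 5: on BLACK (10,6): turn L to W, flip to white, move to (10,5). |black|=6

Answer: 6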